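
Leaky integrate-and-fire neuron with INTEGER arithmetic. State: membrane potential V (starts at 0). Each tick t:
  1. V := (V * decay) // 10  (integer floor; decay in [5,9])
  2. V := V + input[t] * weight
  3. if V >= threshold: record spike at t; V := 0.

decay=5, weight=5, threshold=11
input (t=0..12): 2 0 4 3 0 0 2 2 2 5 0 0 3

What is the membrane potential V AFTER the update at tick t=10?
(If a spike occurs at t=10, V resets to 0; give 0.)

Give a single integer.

Answer: 0

Derivation:
t=0: input=2 -> V=10
t=1: input=0 -> V=5
t=2: input=4 -> V=0 FIRE
t=3: input=3 -> V=0 FIRE
t=4: input=0 -> V=0
t=5: input=0 -> V=0
t=6: input=2 -> V=10
t=7: input=2 -> V=0 FIRE
t=8: input=2 -> V=10
t=9: input=5 -> V=0 FIRE
t=10: input=0 -> V=0
t=11: input=0 -> V=0
t=12: input=3 -> V=0 FIRE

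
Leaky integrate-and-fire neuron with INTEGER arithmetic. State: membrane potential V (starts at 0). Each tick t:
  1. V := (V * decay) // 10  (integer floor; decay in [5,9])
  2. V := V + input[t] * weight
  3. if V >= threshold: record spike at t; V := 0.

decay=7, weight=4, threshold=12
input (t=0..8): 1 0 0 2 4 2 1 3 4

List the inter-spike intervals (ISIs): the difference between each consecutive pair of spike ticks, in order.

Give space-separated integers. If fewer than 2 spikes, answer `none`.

Answer: 3 1

Derivation:
t=0: input=1 -> V=4
t=1: input=0 -> V=2
t=2: input=0 -> V=1
t=3: input=2 -> V=8
t=4: input=4 -> V=0 FIRE
t=5: input=2 -> V=8
t=6: input=1 -> V=9
t=7: input=3 -> V=0 FIRE
t=8: input=4 -> V=0 FIRE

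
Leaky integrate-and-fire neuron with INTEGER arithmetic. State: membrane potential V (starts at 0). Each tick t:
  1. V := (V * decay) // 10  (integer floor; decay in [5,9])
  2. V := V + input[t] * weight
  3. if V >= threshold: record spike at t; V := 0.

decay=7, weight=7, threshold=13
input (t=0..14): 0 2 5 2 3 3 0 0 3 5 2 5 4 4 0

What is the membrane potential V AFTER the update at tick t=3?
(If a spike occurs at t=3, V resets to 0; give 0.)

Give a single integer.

Answer: 0

Derivation:
t=0: input=0 -> V=0
t=1: input=2 -> V=0 FIRE
t=2: input=5 -> V=0 FIRE
t=3: input=2 -> V=0 FIRE
t=4: input=3 -> V=0 FIRE
t=5: input=3 -> V=0 FIRE
t=6: input=0 -> V=0
t=7: input=0 -> V=0
t=8: input=3 -> V=0 FIRE
t=9: input=5 -> V=0 FIRE
t=10: input=2 -> V=0 FIRE
t=11: input=5 -> V=0 FIRE
t=12: input=4 -> V=0 FIRE
t=13: input=4 -> V=0 FIRE
t=14: input=0 -> V=0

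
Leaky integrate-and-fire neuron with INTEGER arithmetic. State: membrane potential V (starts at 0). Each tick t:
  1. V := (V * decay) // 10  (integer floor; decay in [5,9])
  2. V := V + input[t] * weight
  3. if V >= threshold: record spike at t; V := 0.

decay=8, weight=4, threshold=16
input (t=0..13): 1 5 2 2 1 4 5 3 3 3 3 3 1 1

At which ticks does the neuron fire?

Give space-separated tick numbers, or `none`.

t=0: input=1 -> V=4
t=1: input=5 -> V=0 FIRE
t=2: input=2 -> V=8
t=3: input=2 -> V=14
t=4: input=1 -> V=15
t=5: input=4 -> V=0 FIRE
t=6: input=5 -> V=0 FIRE
t=7: input=3 -> V=12
t=8: input=3 -> V=0 FIRE
t=9: input=3 -> V=12
t=10: input=3 -> V=0 FIRE
t=11: input=3 -> V=12
t=12: input=1 -> V=13
t=13: input=1 -> V=14

Answer: 1 5 6 8 10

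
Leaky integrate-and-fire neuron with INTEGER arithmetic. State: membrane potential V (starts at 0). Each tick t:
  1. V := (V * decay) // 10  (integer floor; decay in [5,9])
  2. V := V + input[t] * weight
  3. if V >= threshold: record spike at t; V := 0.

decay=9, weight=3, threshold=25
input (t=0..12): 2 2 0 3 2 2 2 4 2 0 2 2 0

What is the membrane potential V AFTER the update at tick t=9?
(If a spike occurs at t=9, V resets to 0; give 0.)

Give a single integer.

Answer: 14

Derivation:
t=0: input=2 -> V=6
t=1: input=2 -> V=11
t=2: input=0 -> V=9
t=3: input=3 -> V=17
t=4: input=2 -> V=21
t=5: input=2 -> V=24
t=6: input=2 -> V=0 FIRE
t=7: input=4 -> V=12
t=8: input=2 -> V=16
t=9: input=0 -> V=14
t=10: input=2 -> V=18
t=11: input=2 -> V=22
t=12: input=0 -> V=19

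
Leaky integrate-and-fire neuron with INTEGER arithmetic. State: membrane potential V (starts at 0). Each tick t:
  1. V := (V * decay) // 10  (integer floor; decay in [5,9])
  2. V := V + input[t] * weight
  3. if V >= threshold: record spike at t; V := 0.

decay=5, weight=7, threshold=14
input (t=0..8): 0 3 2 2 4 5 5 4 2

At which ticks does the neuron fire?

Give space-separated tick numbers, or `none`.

Answer: 1 2 3 4 5 6 7 8

Derivation:
t=0: input=0 -> V=0
t=1: input=3 -> V=0 FIRE
t=2: input=2 -> V=0 FIRE
t=3: input=2 -> V=0 FIRE
t=4: input=4 -> V=0 FIRE
t=5: input=5 -> V=0 FIRE
t=6: input=5 -> V=0 FIRE
t=7: input=4 -> V=0 FIRE
t=8: input=2 -> V=0 FIRE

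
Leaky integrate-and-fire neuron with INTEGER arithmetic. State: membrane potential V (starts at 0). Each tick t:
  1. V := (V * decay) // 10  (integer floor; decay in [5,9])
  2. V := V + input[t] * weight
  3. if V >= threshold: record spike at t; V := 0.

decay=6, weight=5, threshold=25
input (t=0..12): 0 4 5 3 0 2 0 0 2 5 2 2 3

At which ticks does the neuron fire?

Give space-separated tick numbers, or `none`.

t=0: input=0 -> V=0
t=1: input=4 -> V=20
t=2: input=5 -> V=0 FIRE
t=3: input=3 -> V=15
t=4: input=0 -> V=9
t=5: input=2 -> V=15
t=6: input=0 -> V=9
t=7: input=0 -> V=5
t=8: input=2 -> V=13
t=9: input=5 -> V=0 FIRE
t=10: input=2 -> V=10
t=11: input=2 -> V=16
t=12: input=3 -> V=24

Answer: 2 9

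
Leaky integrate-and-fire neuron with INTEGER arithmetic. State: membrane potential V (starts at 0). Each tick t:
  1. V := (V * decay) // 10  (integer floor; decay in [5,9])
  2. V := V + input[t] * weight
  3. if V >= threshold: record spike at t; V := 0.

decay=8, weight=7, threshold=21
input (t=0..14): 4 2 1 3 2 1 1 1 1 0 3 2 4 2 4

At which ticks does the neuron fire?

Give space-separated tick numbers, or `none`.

Answer: 0 3 6 10 12 14

Derivation:
t=0: input=4 -> V=0 FIRE
t=1: input=2 -> V=14
t=2: input=1 -> V=18
t=3: input=3 -> V=0 FIRE
t=4: input=2 -> V=14
t=5: input=1 -> V=18
t=6: input=1 -> V=0 FIRE
t=7: input=1 -> V=7
t=8: input=1 -> V=12
t=9: input=0 -> V=9
t=10: input=3 -> V=0 FIRE
t=11: input=2 -> V=14
t=12: input=4 -> V=0 FIRE
t=13: input=2 -> V=14
t=14: input=4 -> V=0 FIRE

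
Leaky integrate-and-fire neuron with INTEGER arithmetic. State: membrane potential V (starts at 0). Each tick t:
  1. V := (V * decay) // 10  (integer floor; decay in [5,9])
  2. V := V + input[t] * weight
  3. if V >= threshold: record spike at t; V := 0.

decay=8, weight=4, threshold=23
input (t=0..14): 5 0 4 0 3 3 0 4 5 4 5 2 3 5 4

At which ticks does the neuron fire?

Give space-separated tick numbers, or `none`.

Answer: 2 7 9 11 13

Derivation:
t=0: input=5 -> V=20
t=1: input=0 -> V=16
t=2: input=4 -> V=0 FIRE
t=3: input=0 -> V=0
t=4: input=3 -> V=12
t=5: input=3 -> V=21
t=6: input=0 -> V=16
t=7: input=4 -> V=0 FIRE
t=8: input=5 -> V=20
t=9: input=4 -> V=0 FIRE
t=10: input=5 -> V=20
t=11: input=2 -> V=0 FIRE
t=12: input=3 -> V=12
t=13: input=5 -> V=0 FIRE
t=14: input=4 -> V=16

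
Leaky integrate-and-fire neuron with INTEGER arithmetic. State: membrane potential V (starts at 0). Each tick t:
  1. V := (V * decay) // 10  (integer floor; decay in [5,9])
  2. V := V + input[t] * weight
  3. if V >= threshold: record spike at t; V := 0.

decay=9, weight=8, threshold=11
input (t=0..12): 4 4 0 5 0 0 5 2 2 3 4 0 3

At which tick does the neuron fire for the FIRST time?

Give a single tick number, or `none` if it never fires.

Answer: 0

Derivation:
t=0: input=4 -> V=0 FIRE
t=1: input=4 -> V=0 FIRE
t=2: input=0 -> V=0
t=3: input=5 -> V=0 FIRE
t=4: input=0 -> V=0
t=5: input=0 -> V=0
t=6: input=5 -> V=0 FIRE
t=7: input=2 -> V=0 FIRE
t=8: input=2 -> V=0 FIRE
t=9: input=3 -> V=0 FIRE
t=10: input=4 -> V=0 FIRE
t=11: input=0 -> V=0
t=12: input=3 -> V=0 FIRE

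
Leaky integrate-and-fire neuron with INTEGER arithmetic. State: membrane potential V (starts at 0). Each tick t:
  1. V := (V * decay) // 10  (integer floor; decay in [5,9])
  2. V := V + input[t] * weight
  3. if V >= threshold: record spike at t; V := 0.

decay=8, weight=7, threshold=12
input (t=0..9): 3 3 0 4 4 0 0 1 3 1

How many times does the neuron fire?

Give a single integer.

t=0: input=3 -> V=0 FIRE
t=1: input=3 -> V=0 FIRE
t=2: input=0 -> V=0
t=3: input=4 -> V=0 FIRE
t=4: input=4 -> V=0 FIRE
t=5: input=0 -> V=0
t=6: input=0 -> V=0
t=7: input=1 -> V=7
t=8: input=3 -> V=0 FIRE
t=9: input=1 -> V=7

Answer: 5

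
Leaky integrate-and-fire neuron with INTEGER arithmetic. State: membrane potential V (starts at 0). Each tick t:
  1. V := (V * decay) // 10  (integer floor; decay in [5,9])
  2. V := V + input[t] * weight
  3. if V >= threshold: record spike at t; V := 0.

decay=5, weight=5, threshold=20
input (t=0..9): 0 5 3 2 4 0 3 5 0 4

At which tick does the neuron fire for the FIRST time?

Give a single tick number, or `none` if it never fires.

Answer: 1

Derivation:
t=0: input=0 -> V=0
t=1: input=5 -> V=0 FIRE
t=2: input=3 -> V=15
t=3: input=2 -> V=17
t=4: input=4 -> V=0 FIRE
t=5: input=0 -> V=0
t=6: input=3 -> V=15
t=7: input=5 -> V=0 FIRE
t=8: input=0 -> V=0
t=9: input=4 -> V=0 FIRE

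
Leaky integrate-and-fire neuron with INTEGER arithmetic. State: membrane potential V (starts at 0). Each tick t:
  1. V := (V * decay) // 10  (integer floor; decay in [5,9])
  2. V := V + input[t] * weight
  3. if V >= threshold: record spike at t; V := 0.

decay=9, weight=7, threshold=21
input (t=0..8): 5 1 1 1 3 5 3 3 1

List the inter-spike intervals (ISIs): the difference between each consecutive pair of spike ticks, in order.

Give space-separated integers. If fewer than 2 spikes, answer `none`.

t=0: input=5 -> V=0 FIRE
t=1: input=1 -> V=7
t=2: input=1 -> V=13
t=3: input=1 -> V=18
t=4: input=3 -> V=0 FIRE
t=5: input=5 -> V=0 FIRE
t=6: input=3 -> V=0 FIRE
t=7: input=3 -> V=0 FIRE
t=8: input=1 -> V=7

Answer: 4 1 1 1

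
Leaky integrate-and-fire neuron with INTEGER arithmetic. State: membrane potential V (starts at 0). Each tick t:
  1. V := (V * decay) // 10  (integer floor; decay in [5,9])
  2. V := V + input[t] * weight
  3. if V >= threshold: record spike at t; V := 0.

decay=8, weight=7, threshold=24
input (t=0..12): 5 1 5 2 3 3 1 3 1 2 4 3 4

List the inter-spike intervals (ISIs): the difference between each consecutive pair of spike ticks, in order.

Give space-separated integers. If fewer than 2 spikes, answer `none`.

t=0: input=5 -> V=0 FIRE
t=1: input=1 -> V=7
t=2: input=5 -> V=0 FIRE
t=3: input=2 -> V=14
t=4: input=3 -> V=0 FIRE
t=5: input=3 -> V=21
t=6: input=1 -> V=23
t=7: input=3 -> V=0 FIRE
t=8: input=1 -> V=7
t=9: input=2 -> V=19
t=10: input=4 -> V=0 FIRE
t=11: input=3 -> V=21
t=12: input=4 -> V=0 FIRE

Answer: 2 2 3 3 2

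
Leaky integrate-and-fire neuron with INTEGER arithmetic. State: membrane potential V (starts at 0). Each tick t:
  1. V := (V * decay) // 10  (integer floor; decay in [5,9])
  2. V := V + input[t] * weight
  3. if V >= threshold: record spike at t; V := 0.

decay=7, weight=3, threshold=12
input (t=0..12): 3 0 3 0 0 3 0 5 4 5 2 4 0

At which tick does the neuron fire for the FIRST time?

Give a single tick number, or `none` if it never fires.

Answer: 2

Derivation:
t=0: input=3 -> V=9
t=1: input=0 -> V=6
t=2: input=3 -> V=0 FIRE
t=3: input=0 -> V=0
t=4: input=0 -> V=0
t=5: input=3 -> V=9
t=6: input=0 -> V=6
t=7: input=5 -> V=0 FIRE
t=8: input=4 -> V=0 FIRE
t=9: input=5 -> V=0 FIRE
t=10: input=2 -> V=6
t=11: input=4 -> V=0 FIRE
t=12: input=0 -> V=0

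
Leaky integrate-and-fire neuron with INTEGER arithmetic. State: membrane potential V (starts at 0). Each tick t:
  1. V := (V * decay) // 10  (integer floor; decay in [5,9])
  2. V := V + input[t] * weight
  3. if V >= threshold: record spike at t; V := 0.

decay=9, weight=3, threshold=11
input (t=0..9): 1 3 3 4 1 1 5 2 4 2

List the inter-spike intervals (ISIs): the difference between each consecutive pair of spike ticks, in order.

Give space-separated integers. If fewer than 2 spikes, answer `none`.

Answer: 2 3 2

Derivation:
t=0: input=1 -> V=3
t=1: input=3 -> V=0 FIRE
t=2: input=3 -> V=9
t=3: input=4 -> V=0 FIRE
t=4: input=1 -> V=3
t=5: input=1 -> V=5
t=6: input=5 -> V=0 FIRE
t=7: input=2 -> V=6
t=8: input=4 -> V=0 FIRE
t=9: input=2 -> V=6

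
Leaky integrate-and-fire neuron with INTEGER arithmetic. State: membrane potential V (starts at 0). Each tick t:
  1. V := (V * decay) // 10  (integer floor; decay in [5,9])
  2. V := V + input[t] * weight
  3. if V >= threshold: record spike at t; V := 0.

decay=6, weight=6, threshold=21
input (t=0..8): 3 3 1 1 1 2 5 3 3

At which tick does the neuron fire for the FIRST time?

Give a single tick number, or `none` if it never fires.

Answer: 1

Derivation:
t=0: input=3 -> V=18
t=1: input=3 -> V=0 FIRE
t=2: input=1 -> V=6
t=3: input=1 -> V=9
t=4: input=1 -> V=11
t=5: input=2 -> V=18
t=6: input=5 -> V=0 FIRE
t=7: input=3 -> V=18
t=8: input=3 -> V=0 FIRE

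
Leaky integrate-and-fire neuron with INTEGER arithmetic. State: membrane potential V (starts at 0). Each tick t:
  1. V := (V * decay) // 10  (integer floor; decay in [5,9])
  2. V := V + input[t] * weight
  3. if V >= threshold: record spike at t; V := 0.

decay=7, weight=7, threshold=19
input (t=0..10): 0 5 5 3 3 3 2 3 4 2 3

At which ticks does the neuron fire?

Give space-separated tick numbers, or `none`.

Answer: 1 2 3 4 5 7 8 10

Derivation:
t=0: input=0 -> V=0
t=1: input=5 -> V=0 FIRE
t=2: input=5 -> V=0 FIRE
t=3: input=3 -> V=0 FIRE
t=4: input=3 -> V=0 FIRE
t=5: input=3 -> V=0 FIRE
t=6: input=2 -> V=14
t=7: input=3 -> V=0 FIRE
t=8: input=4 -> V=0 FIRE
t=9: input=2 -> V=14
t=10: input=3 -> V=0 FIRE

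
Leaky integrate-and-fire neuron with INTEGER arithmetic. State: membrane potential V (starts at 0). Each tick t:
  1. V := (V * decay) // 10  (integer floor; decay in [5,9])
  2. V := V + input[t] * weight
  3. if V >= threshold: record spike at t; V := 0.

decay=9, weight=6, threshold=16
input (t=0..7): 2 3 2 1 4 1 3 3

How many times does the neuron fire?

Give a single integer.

t=0: input=2 -> V=12
t=1: input=3 -> V=0 FIRE
t=2: input=2 -> V=12
t=3: input=1 -> V=0 FIRE
t=4: input=4 -> V=0 FIRE
t=5: input=1 -> V=6
t=6: input=3 -> V=0 FIRE
t=7: input=3 -> V=0 FIRE

Answer: 5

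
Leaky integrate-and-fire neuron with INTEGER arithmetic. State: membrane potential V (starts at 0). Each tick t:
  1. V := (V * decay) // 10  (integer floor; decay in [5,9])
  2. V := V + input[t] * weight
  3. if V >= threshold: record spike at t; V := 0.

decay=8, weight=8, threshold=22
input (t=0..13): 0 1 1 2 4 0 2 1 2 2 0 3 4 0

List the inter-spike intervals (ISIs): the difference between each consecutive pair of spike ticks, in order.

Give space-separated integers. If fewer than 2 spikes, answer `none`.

t=0: input=0 -> V=0
t=1: input=1 -> V=8
t=2: input=1 -> V=14
t=3: input=2 -> V=0 FIRE
t=4: input=4 -> V=0 FIRE
t=5: input=0 -> V=0
t=6: input=2 -> V=16
t=7: input=1 -> V=20
t=8: input=2 -> V=0 FIRE
t=9: input=2 -> V=16
t=10: input=0 -> V=12
t=11: input=3 -> V=0 FIRE
t=12: input=4 -> V=0 FIRE
t=13: input=0 -> V=0

Answer: 1 4 3 1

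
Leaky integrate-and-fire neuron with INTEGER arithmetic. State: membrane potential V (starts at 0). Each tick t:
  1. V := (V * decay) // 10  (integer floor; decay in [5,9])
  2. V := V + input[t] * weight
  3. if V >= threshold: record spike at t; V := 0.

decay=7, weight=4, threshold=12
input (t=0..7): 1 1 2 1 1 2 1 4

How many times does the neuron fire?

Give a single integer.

Answer: 3

Derivation:
t=0: input=1 -> V=4
t=1: input=1 -> V=6
t=2: input=2 -> V=0 FIRE
t=3: input=1 -> V=4
t=4: input=1 -> V=6
t=5: input=2 -> V=0 FIRE
t=6: input=1 -> V=4
t=7: input=4 -> V=0 FIRE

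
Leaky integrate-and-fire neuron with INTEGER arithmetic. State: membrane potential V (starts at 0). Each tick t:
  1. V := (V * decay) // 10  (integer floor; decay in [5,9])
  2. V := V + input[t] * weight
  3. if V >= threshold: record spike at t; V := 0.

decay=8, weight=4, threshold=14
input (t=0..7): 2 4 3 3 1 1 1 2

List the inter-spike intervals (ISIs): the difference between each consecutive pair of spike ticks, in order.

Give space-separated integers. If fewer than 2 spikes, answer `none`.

Answer: 2 4

Derivation:
t=0: input=2 -> V=8
t=1: input=4 -> V=0 FIRE
t=2: input=3 -> V=12
t=3: input=3 -> V=0 FIRE
t=4: input=1 -> V=4
t=5: input=1 -> V=7
t=6: input=1 -> V=9
t=7: input=2 -> V=0 FIRE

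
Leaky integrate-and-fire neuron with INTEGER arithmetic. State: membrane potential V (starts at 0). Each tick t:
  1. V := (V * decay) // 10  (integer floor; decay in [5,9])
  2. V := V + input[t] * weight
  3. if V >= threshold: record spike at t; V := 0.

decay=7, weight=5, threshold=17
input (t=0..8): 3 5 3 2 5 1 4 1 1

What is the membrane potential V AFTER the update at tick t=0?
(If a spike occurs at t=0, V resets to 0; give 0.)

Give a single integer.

Answer: 15

Derivation:
t=0: input=3 -> V=15
t=1: input=5 -> V=0 FIRE
t=2: input=3 -> V=15
t=3: input=2 -> V=0 FIRE
t=4: input=5 -> V=0 FIRE
t=5: input=1 -> V=5
t=6: input=4 -> V=0 FIRE
t=7: input=1 -> V=5
t=8: input=1 -> V=8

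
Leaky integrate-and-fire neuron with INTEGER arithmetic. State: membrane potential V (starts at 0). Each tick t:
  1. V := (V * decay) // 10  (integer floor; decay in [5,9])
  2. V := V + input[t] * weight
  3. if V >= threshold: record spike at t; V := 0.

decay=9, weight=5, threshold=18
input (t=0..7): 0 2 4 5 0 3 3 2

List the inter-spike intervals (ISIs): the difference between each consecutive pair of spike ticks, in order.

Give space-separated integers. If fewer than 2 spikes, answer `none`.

t=0: input=0 -> V=0
t=1: input=2 -> V=10
t=2: input=4 -> V=0 FIRE
t=3: input=5 -> V=0 FIRE
t=4: input=0 -> V=0
t=5: input=3 -> V=15
t=6: input=3 -> V=0 FIRE
t=7: input=2 -> V=10

Answer: 1 3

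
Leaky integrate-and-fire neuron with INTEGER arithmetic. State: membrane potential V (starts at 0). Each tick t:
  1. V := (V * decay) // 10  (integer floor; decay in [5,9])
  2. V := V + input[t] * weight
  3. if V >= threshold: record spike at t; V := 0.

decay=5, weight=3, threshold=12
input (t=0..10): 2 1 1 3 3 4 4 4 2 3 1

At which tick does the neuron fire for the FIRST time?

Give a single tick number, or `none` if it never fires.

t=0: input=2 -> V=6
t=1: input=1 -> V=6
t=2: input=1 -> V=6
t=3: input=3 -> V=0 FIRE
t=4: input=3 -> V=9
t=5: input=4 -> V=0 FIRE
t=6: input=4 -> V=0 FIRE
t=7: input=4 -> V=0 FIRE
t=8: input=2 -> V=6
t=9: input=3 -> V=0 FIRE
t=10: input=1 -> V=3

Answer: 3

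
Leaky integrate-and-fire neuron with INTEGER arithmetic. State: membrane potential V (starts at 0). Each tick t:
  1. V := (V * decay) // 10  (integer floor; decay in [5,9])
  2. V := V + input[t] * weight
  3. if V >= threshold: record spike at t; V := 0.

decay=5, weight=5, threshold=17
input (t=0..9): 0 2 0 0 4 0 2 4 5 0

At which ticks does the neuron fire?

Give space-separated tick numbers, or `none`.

t=0: input=0 -> V=0
t=1: input=2 -> V=10
t=2: input=0 -> V=5
t=3: input=0 -> V=2
t=4: input=4 -> V=0 FIRE
t=5: input=0 -> V=0
t=6: input=2 -> V=10
t=7: input=4 -> V=0 FIRE
t=8: input=5 -> V=0 FIRE
t=9: input=0 -> V=0

Answer: 4 7 8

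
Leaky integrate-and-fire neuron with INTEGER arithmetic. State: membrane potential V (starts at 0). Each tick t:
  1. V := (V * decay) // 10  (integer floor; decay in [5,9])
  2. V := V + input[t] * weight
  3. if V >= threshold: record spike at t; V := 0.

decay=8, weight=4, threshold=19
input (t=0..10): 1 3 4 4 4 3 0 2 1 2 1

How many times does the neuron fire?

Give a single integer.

Answer: 3

Derivation:
t=0: input=1 -> V=4
t=1: input=3 -> V=15
t=2: input=4 -> V=0 FIRE
t=3: input=4 -> V=16
t=4: input=4 -> V=0 FIRE
t=5: input=3 -> V=12
t=6: input=0 -> V=9
t=7: input=2 -> V=15
t=8: input=1 -> V=16
t=9: input=2 -> V=0 FIRE
t=10: input=1 -> V=4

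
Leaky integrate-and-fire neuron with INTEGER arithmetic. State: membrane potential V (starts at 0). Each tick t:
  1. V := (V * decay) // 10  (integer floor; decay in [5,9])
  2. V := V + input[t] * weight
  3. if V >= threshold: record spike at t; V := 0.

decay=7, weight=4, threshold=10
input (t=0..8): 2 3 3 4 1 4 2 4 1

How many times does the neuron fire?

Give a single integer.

Answer: 5

Derivation:
t=0: input=2 -> V=8
t=1: input=3 -> V=0 FIRE
t=2: input=3 -> V=0 FIRE
t=3: input=4 -> V=0 FIRE
t=4: input=1 -> V=4
t=5: input=4 -> V=0 FIRE
t=6: input=2 -> V=8
t=7: input=4 -> V=0 FIRE
t=8: input=1 -> V=4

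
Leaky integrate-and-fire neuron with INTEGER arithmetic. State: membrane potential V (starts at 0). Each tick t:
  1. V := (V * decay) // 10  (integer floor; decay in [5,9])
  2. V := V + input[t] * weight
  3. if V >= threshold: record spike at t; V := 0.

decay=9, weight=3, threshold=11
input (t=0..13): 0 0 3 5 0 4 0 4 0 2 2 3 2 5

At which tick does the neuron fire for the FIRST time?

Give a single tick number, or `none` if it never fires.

Answer: 3

Derivation:
t=0: input=0 -> V=0
t=1: input=0 -> V=0
t=2: input=3 -> V=9
t=3: input=5 -> V=0 FIRE
t=4: input=0 -> V=0
t=5: input=4 -> V=0 FIRE
t=6: input=0 -> V=0
t=7: input=4 -> V=0 FIRE
t=8: input=0 -> V=0
t=9: input=2 -> V=6
t=10: input=2 -> V=0 FIRE
t=11: input=3 -> V=9
t=12: input=2 -> V=0 FIRE
t=13: input=5 -> V=0 FIRE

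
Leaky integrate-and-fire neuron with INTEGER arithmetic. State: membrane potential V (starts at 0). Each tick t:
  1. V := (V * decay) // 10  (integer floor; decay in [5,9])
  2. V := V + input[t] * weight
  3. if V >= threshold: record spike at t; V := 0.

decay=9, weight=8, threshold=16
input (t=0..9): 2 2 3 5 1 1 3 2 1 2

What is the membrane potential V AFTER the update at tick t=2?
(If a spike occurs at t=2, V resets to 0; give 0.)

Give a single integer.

t=0: input=2 -> V=0 FIRE
t=1: input=2 -> V=0 FIRE
t=2: input=3 -> V=0 FIRE
t=3: input=5 -> V=0 FIRE
t=4: input=1 -> V=8
t=5: input=1 -> V=15
t=6: input=3 -> V=0 FIRE
t=7: input=2 -> V=0 FIRE
t=8: input=1 -> V=8
t=9: input=2 -> V=0 FIRE

Answer: 0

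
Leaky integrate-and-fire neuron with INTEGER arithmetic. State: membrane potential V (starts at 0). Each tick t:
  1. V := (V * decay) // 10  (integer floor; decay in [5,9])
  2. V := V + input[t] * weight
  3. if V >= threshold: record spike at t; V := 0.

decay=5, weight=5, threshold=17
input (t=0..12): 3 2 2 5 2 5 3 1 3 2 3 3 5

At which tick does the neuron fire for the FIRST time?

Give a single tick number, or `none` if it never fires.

Answer: 1

Derivation:
t=0: input=3 -> V=15
t=1: input=2 -> V=0 FIRE
t=2: input=2 -> V=10
t=3: input=5 -> V=0 FIRE
t=4: input=2 -> V=10
t=5: input=5 -> V=0 FIRE
t=6: input=3 -> V=15
t=7: input=1 -> V=12
t=8: input=3 -> V=0 FIRE
t=9: input=2 -> V=10
t=10: input=3 -> V=0 FIRE
t=11: input=3 -> V=15
t=12: input=5 -> V=0 FIRE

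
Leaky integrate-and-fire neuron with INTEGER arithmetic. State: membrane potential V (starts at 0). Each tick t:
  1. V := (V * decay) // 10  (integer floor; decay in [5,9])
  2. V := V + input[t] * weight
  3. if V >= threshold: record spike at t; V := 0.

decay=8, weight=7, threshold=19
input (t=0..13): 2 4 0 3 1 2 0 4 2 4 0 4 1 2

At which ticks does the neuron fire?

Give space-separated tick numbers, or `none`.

Answer: 1 3 5 7 9 11 13

Derivation:
t=0: input=2 -> V=14
t=1: input=4 -> V=0 FIRE
t=2: input=0 -> V=0
t=3: input=3 -> V=0 FIRE
t=4: input=1 -> V=7
t=5: input=2 -> V=0 FIRE
t=6: input=0 -> V=0
t=7: input=4 -> V=0 FIRE
t=8: input=2 -> V=14
t=9: input=4 -> V=0 FIRE
t=10: input=0 -> V=0
t=11: input=4 -> V=0 FIRE
t=12: input=1 -> V=7
t=13: input=2 -> V=0 FIRE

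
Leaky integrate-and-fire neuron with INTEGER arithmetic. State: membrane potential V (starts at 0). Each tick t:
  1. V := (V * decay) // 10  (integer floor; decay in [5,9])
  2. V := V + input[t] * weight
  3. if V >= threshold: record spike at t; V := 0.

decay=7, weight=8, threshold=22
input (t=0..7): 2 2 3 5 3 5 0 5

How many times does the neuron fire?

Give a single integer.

Answer: 6

Derivation:
t=0: input=2 -> V=16
t=1: input=2 -> V=0 FIRE
t=2: input=3 -> V=0 FIRE
t=3: input=5 -> V=0 FIRE
t=4: input=3 -> V=0 FIRE
t=5: input=5 -> V=0 FIRE
t=6: input=0 -> V=0
t=7: input=5 -> V=0 FIRE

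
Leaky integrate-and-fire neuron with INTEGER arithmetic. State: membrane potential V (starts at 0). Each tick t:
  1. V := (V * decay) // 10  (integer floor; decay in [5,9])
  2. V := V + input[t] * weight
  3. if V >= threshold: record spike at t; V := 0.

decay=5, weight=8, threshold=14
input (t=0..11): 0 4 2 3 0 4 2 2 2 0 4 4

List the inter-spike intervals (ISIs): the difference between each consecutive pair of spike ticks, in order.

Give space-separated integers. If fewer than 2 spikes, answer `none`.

t=0: input=0 -> V=0
t=1: input=4 -> V=0 FIRE
t=2: input=2 -> V=0 FIRE
t=3: input=3 -> V=0 FIRE
t=4: input=0 -> V=0
t=5: input=4 -> V=0 FIRE
t=6: input=2 -> V=0 FIRE
t=7: input=2 -> V=0 FIRE
t=8: input=2 -> V=0 FIRE
t=9: input=0 -> V=0
t=10: input=4 -> V=0 FIRE
t=11: input=4 -> V=0 FIRE

Answer: 1 1 2 1 1 1 2 1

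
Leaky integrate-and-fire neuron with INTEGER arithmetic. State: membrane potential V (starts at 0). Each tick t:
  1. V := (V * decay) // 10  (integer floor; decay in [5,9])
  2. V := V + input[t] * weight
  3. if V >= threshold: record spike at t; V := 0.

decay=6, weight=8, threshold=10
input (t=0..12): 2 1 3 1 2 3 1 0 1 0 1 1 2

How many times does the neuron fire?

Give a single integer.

t=0: input=2 -> V=0 FIRE
t=1: input=1 -> V=8
t=2: input=3 -> V=0 FIRE
t=3: input=1 -> V=8
t=4: input=2 -> V=0 FIRE
t=5: input=3 -> V=0 FIRE
t=6: input=1 -> V=8
t=7: input=0 -> V=4
t=8: input=1 -> V=0 FIRE
t=9: input=0 -> V=0
t=10: input=1 -> V=8
t=11: input=1 -> V=0 FIRE
t=12: input=2 -> V=0 FIRE

Answer: 7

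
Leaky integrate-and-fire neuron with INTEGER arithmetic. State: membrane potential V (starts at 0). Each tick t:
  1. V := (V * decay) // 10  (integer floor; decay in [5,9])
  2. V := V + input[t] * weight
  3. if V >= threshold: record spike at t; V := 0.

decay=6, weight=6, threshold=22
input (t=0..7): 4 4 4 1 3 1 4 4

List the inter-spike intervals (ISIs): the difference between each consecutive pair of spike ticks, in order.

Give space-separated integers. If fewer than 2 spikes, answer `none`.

t=0: input=4 -> V=0 FIRE
t=1: input=4 -> V=0 FIRE
t=2: input=4 -> V=0 FIRE
t=3: input=1 -> V=6
t=4: input=3 -> V=21
t=5: input=1 -> V=18
t=6: input=4 -> V=0 FIRE
t=7: input=4 -> V=0 FIRE

Answer: 1 1 4 1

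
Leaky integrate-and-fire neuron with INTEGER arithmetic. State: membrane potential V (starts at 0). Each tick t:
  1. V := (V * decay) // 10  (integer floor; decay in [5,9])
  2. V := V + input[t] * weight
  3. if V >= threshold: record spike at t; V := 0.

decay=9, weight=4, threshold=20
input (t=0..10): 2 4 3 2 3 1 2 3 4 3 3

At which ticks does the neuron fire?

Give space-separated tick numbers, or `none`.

t=0: input=2 -> V=8
t=1: input=4 -> V=0 FIRE
t=2: input=3 -> V=12
t=3: input=2 -> V=18
t=4: input=3 -> V=0 FIRE
t=5: input=1 -> V=4
t=6: input=2 -> V=11
t=7: input=3 -> V=0 FIRE
t=8: input=4 -> V=16
t=9: input=3 -> V=0 FIRE
t=10: input=3 -> V=12

Answer: 1 4 7 9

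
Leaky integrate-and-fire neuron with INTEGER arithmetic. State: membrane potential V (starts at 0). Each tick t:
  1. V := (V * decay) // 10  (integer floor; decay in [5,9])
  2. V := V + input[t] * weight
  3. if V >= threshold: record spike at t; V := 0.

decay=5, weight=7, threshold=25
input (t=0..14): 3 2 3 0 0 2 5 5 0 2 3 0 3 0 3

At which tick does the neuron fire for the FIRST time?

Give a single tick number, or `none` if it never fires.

t=0: input=3 -> V=21
t=1: input=2 -> V=24
t=2: input=3 -> V=0 FIRE
t=3: input=0 -> V=0
t=4: input=0 -> V=0
t=5: input=2 -> V=14
t=6: input=5 -> V=0 FIRE
t=7: input=5 -> V=0 FIRE
t=8: input=0 -> V=0
t=9: input=2 -> V=14
t=10: input=3 -> V=0 FIRE
t=11: input=0 -> V=0
t=12: input=3 -> V=21
t=13: input=0 -> V=10
t=14: input=3 -> V=0 FIRE

Answer: 2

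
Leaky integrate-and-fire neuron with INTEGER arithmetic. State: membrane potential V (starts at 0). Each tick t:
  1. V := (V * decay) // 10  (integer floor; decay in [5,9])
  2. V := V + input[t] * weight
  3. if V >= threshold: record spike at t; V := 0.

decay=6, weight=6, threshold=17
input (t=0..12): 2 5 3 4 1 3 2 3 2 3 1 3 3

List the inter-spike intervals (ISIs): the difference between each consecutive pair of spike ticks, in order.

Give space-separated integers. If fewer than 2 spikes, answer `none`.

Answer: 1 1 2 2 2 2 1

Derivation:
t=0: input=2 -> V=12
t=1: input=5 -> V=0 FIRE
t=2: input=3 -> V=0 FIRE
t=3: input=4 -> V=0 FIRE
t=4: input=1 -> V=6
t=5: input=3 -> V=0 FIRE
t=6: input=2 -> V=12
t=7: input=3 -> V=0 FIRE
t=8: input=2 -> V=12
t=9: input=3 -> V=0 FIRE
t=10: input=1 -> V=6
t=11: input=3 -> V=0 FIRE
t=12: input=3 -> V=0 FIRE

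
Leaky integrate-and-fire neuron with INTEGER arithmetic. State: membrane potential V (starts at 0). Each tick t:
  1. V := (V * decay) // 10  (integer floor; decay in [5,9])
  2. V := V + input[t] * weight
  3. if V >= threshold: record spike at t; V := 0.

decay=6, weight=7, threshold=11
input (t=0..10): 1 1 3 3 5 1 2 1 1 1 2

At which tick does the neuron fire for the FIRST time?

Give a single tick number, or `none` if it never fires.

Answer: 1

Derivation:
t=0: input=1 -> V=7
t=1: input=1 -> V=0 FIRE
t=2: input=3 -> V=0 FIRE
t=3: input=3 -> V=0 FIRE
t=4: input=5 -> V=0 FIRE
t=5: input=1 -> V=7
t=6: input=2 -> V=0 FIRE
t=7: input=1 -> V=7
t=8: input=1 -> V=0 FIRE
t=9: input=1 -> V=7
t=10: input=2 -> V=0 FIRE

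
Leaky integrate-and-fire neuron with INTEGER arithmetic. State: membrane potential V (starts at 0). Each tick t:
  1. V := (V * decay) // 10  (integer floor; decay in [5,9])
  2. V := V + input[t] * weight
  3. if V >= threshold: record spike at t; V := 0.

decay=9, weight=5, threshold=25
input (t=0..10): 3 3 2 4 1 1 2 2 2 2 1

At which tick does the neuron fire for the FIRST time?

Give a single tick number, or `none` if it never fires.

t=0: input=3 -> V=15
t=1: input=3 -> V=0 FIRE
t=2: input=2 -> V=10
t=3: input=4 -> V=0 FIRE
t=4: input=1 -> V=5
t=5: input=1 -> V=9
t=6: input=2 -> V=18
t=7: input=2 -> V=0 FIRE
t=8: input=2 -> V=10
t=9: input=2 -> V=19
t=10: input=1 -> V=22

Answer: 1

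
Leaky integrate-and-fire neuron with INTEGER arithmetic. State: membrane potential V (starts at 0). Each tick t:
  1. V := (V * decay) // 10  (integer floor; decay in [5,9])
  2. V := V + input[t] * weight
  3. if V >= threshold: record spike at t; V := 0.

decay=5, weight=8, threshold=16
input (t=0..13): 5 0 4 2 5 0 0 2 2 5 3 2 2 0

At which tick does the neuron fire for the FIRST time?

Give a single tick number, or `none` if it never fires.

t=0: input=5 -> V=0 FIRE
t=1: input=0 -> V=0
t=2: input=4 -> V=0 FIRE
t=3: input=2 -> V=0 FIRE
t=4: input=5 -> V=0 FIRE
t=5: input=0 -> V=0
t=6: input=0 -> V=0
t=7: input=2 -> V=0 FIRE
t=8: input=2 -> V=0 FIRE
t=9: input=5 -> V=0 FIRE
t=10: input=3 -> V=0 FIRE
t=11: input=2 -> V=0 FIRE
t=12: input=2 -> V=0 FIRE
t=13: input=0 -> V=0

Answer: 0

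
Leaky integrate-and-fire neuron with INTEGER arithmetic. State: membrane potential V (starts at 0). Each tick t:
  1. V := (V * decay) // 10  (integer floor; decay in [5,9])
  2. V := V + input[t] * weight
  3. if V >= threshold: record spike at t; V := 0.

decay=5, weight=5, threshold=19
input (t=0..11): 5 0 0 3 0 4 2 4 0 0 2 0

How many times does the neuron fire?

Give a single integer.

t=0: input=5 -> V=0 FIRE
t=1: input=0 -> V=0
t=2: input=0 -> V=0
t=3: input=3 -> V=15
t=4: input=0 -> V=7
t=5: input=4 -> V=0 FIRE
t=6: input=2 -> V=10
t=7: input=4 -> V=0 FIRE
t=8: input=0 -> V=0
t=9: input=0 -> V=0
t=10: input=2 -> V=10
t=11: input=0 -> V=5

Answer: 3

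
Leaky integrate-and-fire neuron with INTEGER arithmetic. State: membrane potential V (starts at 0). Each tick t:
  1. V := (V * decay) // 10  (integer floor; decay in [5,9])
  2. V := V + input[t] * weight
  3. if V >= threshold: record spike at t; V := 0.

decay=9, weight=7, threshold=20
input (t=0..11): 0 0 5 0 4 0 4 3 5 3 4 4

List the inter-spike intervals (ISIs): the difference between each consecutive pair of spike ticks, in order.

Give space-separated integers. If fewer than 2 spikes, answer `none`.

t=0: input=0 -> V=0
t=1: input=0 -> V=0
t=2: input=5 -> V=0 FIRE
t=3: input=0 -> V=0
t=4: input=4 -> V=0 FIRE
t=5: input=0 -> V=0
t=6: input=4 -> V=0 FIRE
t=7: input=3 -> V=0 FIRE
t=8: input=5 -> V=0 FIRE
t=9: input=3 -> V=0 FIRE
t=10: input=4 -> V=0 FIRE
t=11: input=4 -> V=0 FIRE

Answer: 2 2 1 1 1 1 1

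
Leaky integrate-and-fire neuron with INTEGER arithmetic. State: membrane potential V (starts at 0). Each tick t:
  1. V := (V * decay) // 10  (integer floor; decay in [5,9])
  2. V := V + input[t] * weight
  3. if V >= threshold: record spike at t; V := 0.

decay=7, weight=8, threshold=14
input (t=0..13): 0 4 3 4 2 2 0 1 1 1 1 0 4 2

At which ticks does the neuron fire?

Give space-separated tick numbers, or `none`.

Answer: 1 2 3 4 5 9 12 13

Derivation:
t=0: input=0 -> V=0
t=1: input=4 -> V=0 FIRE
t=2: input=3 -> V=0 FIRE
t=3: input=4 -> V=0 FIRE
t=4: input=2 -> V=0 FIRE
t=5: input=2 -> V=0 FIRE
t=6: input=0 -> V=0
t=7: input=1 -> V=8
t=8: input=1 -> V=13
t=9: input=1 -> V=0 FIRE
t=10: input=1 -> V=8
t=11: input=0 -> V=5
t=12: input=4 -> V=0 FIRE
t=13: input=2 -> V=0 FIRE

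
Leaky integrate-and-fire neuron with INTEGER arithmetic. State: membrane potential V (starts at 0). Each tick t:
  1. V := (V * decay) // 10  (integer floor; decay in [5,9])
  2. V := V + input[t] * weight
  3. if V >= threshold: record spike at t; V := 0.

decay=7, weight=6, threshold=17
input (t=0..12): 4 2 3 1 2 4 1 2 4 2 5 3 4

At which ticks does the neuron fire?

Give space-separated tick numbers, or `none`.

t=0: input=4 -> V=0 FIRE
t=1: input=2 -> V=12
t=2: input=3 -> V=0 FIRE
t=3: input=1 -> V=6
t=4: input=2 -> V=16
t=5: input=4 -> V=0 FIRE
t=6: input=1 -> V=6
t=7: input=2 -> V=16
t=8: input=4 -> V=0 FIRE
t=9: input=2 -> V=12
t=10: input=5 -> V=0 FIRE
t=11: input=3 -> V=0 FIRE
t=12: input=4 -> V=0 FIRE

Answer: 0 2 5 8 10 11 12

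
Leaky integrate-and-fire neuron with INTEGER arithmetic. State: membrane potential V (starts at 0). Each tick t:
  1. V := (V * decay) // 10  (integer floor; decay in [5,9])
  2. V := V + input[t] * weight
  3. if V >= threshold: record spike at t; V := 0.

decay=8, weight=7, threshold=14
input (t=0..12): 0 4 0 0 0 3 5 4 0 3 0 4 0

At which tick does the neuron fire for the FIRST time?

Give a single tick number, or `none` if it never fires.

Answer: 1

Derivation:
t=0: input=0 -> V=0
t=1: input=4 -> V=0 FIRE
t=2: input=0 -> V=0
t=3: input=0 -> V=0
t=4: input=0 -> V=0
t=5: input=3 -> V=0 FIRE
t=6: input=5 -> V=0 FIRE
t=7: input=4 -> V=0 FIRE
t=8: input=0 -> V=0
t=9: input=3 -> V=0 FIRE
t=10: input=0 -> V=0
t=11: input=4 -> V=0 FIRE
t=12: input=0 -> V=0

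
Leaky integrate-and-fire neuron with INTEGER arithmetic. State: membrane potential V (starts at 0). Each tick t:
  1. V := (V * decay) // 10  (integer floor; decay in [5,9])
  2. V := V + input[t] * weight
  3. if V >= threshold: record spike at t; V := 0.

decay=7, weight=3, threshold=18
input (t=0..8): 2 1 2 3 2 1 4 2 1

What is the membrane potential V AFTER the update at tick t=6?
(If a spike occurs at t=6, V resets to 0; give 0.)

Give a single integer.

t=0: input=2 -> V=6
t=1: input=1 -> V=7
t=2: input=2 -> V=10
t=3: input=3 -> V=16
t=4: input=2 -> V=17
t=5: input=1 -> V=14
t=6: input=4 -> V=0 FIRE
t=7: input=2 -> V=6
t=8: input=1 -> V=7

Answer: 0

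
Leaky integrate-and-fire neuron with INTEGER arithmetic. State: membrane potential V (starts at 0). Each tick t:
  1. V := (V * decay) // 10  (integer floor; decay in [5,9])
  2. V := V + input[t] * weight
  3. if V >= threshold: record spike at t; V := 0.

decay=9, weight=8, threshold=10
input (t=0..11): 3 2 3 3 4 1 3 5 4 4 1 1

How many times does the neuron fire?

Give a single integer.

t=0: input=3 -> V=0 FIRE
t=1: input=2 -> V=0 FIRE
t=2: input=3 -> V=0 FIRE
t=3: input=3 -> V=0 FIRE
t=4: input=4 -> V=0 FIRE
t=5: input=1 -> V=8
t=6: input=3 -> V=0 FIRE
t=7: input=5 -> V=0 FIRE
t=8: input=4 -> V=0 FIRE
t=9: input=4 -> V=0 FIRE
t=10: input=1 -> V=8
t=11: input=1 -> V=0 FIRE

Answer: 10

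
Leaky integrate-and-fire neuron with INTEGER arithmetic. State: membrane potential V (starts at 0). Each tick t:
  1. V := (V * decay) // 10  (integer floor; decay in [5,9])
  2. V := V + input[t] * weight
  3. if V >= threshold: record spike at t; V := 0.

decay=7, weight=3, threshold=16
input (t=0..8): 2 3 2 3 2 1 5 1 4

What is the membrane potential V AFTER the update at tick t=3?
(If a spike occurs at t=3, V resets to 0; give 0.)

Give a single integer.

Answer: 0

Derivation:
t=0: input=2 -> V=6
t=1: input=3 -> V=13
t=2: input=2 -> V=15
t=3: input=3 -> V=0 FIRE
t=4: input=2 -> V=6
t=5: input=1 -> V=7
t=6: input=5 -> V=0 FIRE
t=7: input=1 -> V=3
t=8: input=4 -> V=14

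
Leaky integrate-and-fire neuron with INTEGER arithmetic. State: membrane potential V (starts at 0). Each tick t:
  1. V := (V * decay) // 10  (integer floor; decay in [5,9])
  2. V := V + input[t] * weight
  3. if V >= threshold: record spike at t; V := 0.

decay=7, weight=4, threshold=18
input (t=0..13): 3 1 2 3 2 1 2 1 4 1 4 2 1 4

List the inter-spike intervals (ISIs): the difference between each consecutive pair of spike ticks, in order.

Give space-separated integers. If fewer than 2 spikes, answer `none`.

Answer: 5 2 3

Derivation:
t=0: input=3 -> V=12
t=1: input=1 -> V=12
t=2: input=2 -> V=16
t=3: input=3 -> V=0 FIRE
t=4: input=2 -> V=8
t=5: input=1 -> V=9
t=6: input=2 -> V=14
t=7: input=1 -> V=13
t=8: input=4 -> V=0 FIRE
t=9: input=1 -> V=4
t=10: input=4 -> V=0 FIRE
t=11: input=2 -> V=8
t=12: input=1 -> V=9
t=13: input=4 -> V=0 FIRE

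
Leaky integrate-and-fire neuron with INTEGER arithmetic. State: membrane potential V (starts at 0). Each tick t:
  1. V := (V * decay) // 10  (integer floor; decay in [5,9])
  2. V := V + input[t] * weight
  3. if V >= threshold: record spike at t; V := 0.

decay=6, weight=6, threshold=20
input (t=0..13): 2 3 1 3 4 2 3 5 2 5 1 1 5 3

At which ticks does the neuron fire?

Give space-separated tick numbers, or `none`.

Answer: 1 3 4 6 7 9 12

Derivation:
t=0: input=2 -> V=12
t=1: input=3 -> V=0 FIRE
t=2: input=1 -> V=6
t=3: input=3 -> V=0 FIRE
t=4: input=4 -> V=0 FIRE
t=5: input=2 -> V=12
t=6: input=3 -> V=0 FIRE
t=7: input=5 -> V=0 FIRE
t=8: input=2 -> V=12
t=9: input=5 -> V=0 FIRE
t=10: input=1 -> V=6
t=11: input=1 -> V=9
t=12: input=5 -> V=0 FIRE
t=13: input=3 -> V=18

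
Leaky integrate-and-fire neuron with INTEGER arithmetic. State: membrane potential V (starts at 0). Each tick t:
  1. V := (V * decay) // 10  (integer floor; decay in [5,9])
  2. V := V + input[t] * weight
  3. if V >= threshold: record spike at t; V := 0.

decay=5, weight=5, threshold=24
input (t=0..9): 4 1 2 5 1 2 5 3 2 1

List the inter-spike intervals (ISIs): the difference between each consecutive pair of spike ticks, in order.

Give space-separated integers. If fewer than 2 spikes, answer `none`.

t=0: input=4 -> V=20
t=1: input=1 -> V=15
t=2: input=2 -> V=17
t=3: input=5 -> V=0 FIRE
t=4: input=1 -> V=5
t=5: input=2 -> V=12
t=6: input=5 -> V=0 FIRE
t=7: input=3 -> V=15
t=8: input=2 -> V=17
t=9: input=1 -> V=13

Answer: 3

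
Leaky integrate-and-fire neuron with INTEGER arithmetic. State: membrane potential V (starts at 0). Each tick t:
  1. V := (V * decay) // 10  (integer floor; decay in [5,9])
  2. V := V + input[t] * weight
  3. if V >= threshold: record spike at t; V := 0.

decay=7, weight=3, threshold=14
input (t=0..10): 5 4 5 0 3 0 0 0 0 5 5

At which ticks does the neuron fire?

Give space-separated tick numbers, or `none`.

Answer: 0 2 9 10

Derivation:
t=0: input=5 -> V=0 FIRE
t=1: input=4 -> V=12
t=2: input=5 -> V=0 FIRE
t=3: input=0 -> V=0
t=4: input=3 -> V=9
t=5: input=0 -> V=6
t=6: input=0 -> V=4
t=7: input=0 -> V=2
t=8: input=0 -> V=1
t=9: input=5 -> V=0 FIRE
t=10: input=5 -> V=0 FIRE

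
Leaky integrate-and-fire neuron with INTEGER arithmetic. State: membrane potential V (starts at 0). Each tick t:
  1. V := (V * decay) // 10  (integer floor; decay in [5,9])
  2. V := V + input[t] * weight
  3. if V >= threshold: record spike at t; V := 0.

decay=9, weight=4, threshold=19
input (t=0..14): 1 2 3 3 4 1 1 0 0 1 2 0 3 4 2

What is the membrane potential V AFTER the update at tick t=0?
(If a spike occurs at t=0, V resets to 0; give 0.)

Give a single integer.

Answer: 4

Derivation:
t=0: input=1 -> V=4
t=1: input=2 -> V=11
t=2: input=3 -> V=0 FIRE
t=3: input=3 -> V=12
t=4: input=4 -> V=0 FIRE
t=5: input=1 -> V=4
t=6: input=1 -> V=7
t=7: input=0 -> V=6
t=8: input=0 -> V=5
t=9: input=1 -> V=8
t=10: input=2 -> V=15
t=11: input=0 -> V=13
t=12: input=3 -> V=0 FIRE
t=13: input=4 -> V=16
t=14: input=2 -> V=0 FIRE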